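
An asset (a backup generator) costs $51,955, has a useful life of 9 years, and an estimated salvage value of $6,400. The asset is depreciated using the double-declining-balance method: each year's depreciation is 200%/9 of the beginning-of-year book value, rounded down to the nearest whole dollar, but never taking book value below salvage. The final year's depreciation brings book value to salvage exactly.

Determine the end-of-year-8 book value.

Depreciable base = $51,955 − $6,400 = $45,555.
Year 1: ⌊$51,955 × 200%/9⌋ = $11,545. Book value $40,410.
Year 2: ⌊$40,410 × 200%/9⌋ = $8,980. Book value $31,430.
Year 3: ⌊$31,430 × 200%/9⌋ = $6,984. Book value $24,446.
Year 4: ⌊$24,446 × 200%/9⌋ = $5,432. Book value $19,014.
Year 5: ⌊$19,014 × 200%/9⌋ = $4,225. Book value $14,789.
Year 6: ⌊$14,789 × 200%/9⌋ = $3,286. Book value $11,503.
Year 7: ⌊$11,503 × 200%/9⌋ = $2,556. Book value $8,947.
Year 8: ⌊$8,947 × 200%/9⌋ = $1,988. Book value $6,959.

$6,959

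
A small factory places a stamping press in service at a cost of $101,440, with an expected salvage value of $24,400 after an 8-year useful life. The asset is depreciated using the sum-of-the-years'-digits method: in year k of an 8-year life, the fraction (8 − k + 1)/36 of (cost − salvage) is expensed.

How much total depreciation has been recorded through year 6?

$70,620

Depreciable base = $101,440 − $24,400 = $77,040.
Sum of the years' digits = 8+7+6+5+4+3+2+1 = 36.
Year 1: $77,040 × 8/36 = $17,120. Book value $84,320.
Year 2: $77,040 × 7/36 = $14,980. Book value $69,340.
Year 3: $77,040 × 6/36 = $12,840. Book value $56,500.
Year 4: $77,040 × 5/36 = $10,700. Book value $45,800.
Year 5: $77,040 × 4/36 = $8,560. Book value $37,240.
Year 6: $77,040 × 3/36 = $6,420. Book value $30,820.
Accumulated through year 6 = $101,440 − $30,820 = $70,620.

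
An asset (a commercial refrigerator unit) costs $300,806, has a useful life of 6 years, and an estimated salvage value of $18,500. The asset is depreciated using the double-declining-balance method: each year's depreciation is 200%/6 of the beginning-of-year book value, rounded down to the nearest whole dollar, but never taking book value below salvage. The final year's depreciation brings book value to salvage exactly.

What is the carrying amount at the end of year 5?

$39,613

Depreciable base = $300,806 − $18,500 = $282,306.
Year 1: ⌊$300,806 × 200%/6⌋ = $100,268. Book value $200,538.
Year 2: ⌊$200,538 × 200%/6⌋ = $66,846. Book value $133,692.
Year 3: ⌊$133,692 × 200%/6⌋ = $44,564. Book value $89,128.
Year 4: ⌊$89,128 × 200%/6⌋ = $29,709. Book value $59,419.
Year 5: ⌊$59,419 × 200%/6⌋ = $19,806. Book value $39,613.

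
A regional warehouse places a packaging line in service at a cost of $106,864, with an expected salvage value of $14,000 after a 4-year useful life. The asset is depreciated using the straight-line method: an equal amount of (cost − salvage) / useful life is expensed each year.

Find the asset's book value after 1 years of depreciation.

$83,648

Depreciable base = $106,864 − $14,000 = $92,864.
Annual expense = $92,864 / 4 = $23,216.
End of year 1: book value $83,648.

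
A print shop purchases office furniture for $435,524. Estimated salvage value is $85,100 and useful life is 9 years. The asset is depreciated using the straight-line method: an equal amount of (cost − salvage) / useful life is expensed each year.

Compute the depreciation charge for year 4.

Depreciable base = $435,524 − $85,100 = $350,424.
Annual expense = $350,424 / 9 = $38,936.

$38,936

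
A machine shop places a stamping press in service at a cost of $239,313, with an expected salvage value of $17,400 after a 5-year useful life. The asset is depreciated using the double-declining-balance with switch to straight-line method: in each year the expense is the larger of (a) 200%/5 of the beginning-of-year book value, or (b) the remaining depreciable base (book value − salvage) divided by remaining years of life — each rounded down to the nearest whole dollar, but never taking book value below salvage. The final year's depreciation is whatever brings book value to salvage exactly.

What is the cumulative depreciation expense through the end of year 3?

Depreciable base = $239,313 − $17,400 = $221,913.
Year 1: DB = ⌊$239,313 × 200%/5⌋ = $95,725; SL = ⌊$221,913/5⌋ = $44,382 → take DB $95,725. Book value $143,588.
Year 2: DB = ⌊$143,588 × 200%/5⌋ = $57,435; SL = ⌊$126,188/4⌋ = $31,547 → take DB $57,435. Book value $86,153.
Year 3: DB = ⌊$86,153 × 200%/5⌋ = $34,461; SL = ⌊$68,753/3⌋ = $22,917 → take DB $34,461. Book value $51,692.
Accumulated through year 3 = $239,313 − $51,692 = $187,621.

$187,621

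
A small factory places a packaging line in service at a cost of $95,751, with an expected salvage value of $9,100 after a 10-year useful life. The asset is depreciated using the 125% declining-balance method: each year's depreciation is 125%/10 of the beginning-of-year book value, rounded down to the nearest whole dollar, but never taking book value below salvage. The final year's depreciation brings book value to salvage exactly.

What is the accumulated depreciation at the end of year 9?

Depreciable base = $95,751 − $9,100 = $86,651.
Year 1: ⌊$95,751 × 125%/10⌋ = $11,968. Book value $83,783.
Year 2: ⌊$83,783 × 125%/10⌋ = $10,472. Book value $73,311.
Year 3: ⌊$73,311 × 125%/10⌋ = $9,163. Book value $64,148.
Year 4: ⌊$64,148 × 125%/10⌋ = $8,018. Book value $56,130.
Year 5: ⌊$56,130 × 125%/10⌋ = $7,016. Book value $49,114.
Year 6: ⌊$49,114 × 125%/10⌋ = $6,139. Book value $42,975.
Year 7: ⌊$42,975 × 125%/10⌋ = $5,371. Book value $37,604.
Year 8: ⌊$37,604 × 125%/10⌋ = $4,700. Book value $32,904.
Year 9: ⌊$32,904 × 125%/10⌋ = $4,113. Book value $28,791.
Accumulated through year 9 = $95,751 − $28,791 = $66,960.

$66,960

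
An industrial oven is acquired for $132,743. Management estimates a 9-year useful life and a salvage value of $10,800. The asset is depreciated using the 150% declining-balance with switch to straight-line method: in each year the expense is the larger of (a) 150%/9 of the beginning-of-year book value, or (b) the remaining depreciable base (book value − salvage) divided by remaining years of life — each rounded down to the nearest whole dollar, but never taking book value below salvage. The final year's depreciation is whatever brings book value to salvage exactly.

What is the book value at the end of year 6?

$42,711

Depreciable base = $132,743 − $10,800 = $121,943.
Year 1: DB = ⌊$132,743 × 150%/9⌋ = $22,123; SL = ⌊$121,943/9⌋ = $13,549 → take DB $22,123. Book value $110,620.
Year 2: DB = ⌊$110,620 × 150%/9⌋ = $18,436; SL = ⌊$99,820/8⌋ = $12,477 → take DB $18,436. Book value $92,184.
Year 3: DB = ⌊$92,184 × 150%/9⌋ = $15,364; SL = ⌊$81,384/7⌋ = $11,626 → take DB $15,364. Book value $76,820.
Year 4: DB = ⌊$76,820 × 150%/9⌋ = $12,803; SL = ⌊$66,020/6⌋ = $11,003 → take DB $12,803. Book value $64,017.
Year 5: DB = ⌊$64,017 × 150%/9⌋ = $10,669; SL = ⌊$53,217/5⌋ = $10,643 → take DB $10,669. Book value $53,348.
Year 6: DB = ⌊$53,348 × 150%/9⌋ = $8,891; SL = ⌊$42,548/4⌋ = $10,637 → take SL $10,637. Book value $42,711.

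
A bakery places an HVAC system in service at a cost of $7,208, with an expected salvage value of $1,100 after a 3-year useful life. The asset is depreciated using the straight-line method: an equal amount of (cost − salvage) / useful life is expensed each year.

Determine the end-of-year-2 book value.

Depreciable base = $7,208 − $1,100 = $6,108.
Annual expense = $6,108 / 3 = $2,036.
End of year 1: book value $5,172.
End of year 2: book value $3,136.

$3,136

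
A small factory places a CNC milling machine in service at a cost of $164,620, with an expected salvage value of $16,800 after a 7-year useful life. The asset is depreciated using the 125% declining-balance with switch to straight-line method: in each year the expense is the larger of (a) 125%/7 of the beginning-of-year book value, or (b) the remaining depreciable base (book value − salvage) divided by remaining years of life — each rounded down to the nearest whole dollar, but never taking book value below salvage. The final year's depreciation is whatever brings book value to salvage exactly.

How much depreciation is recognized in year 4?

$18,610

Depreciable base = $164,620 − $16,800 = $147,820.
Year 1: DB = ⌊$164,620 × 125%/7⌋ = $29,396; SL = ⌊$147,820/7⌋ = $21,117 → take DB $29,396. Book value $135,224.
Year 2: DB = ⌊$135,224 × 125%/7⌋ = $24,147; SL = ⌊$118,424/6⌋ = $19,737 → take DB $24,147. Book value $111,077.
Year 3: DB = ⌊$111,077 × 125%/7⌋ = $19,835; SL = ⌊$94,277/5⌋ = $18,855 → take DB $19,835. Book value $91,242.
Year 4: DB = ⌊$91,242 × 125%/7⌋ = $16,293; SL = ⌊$74,442/4⌋ = $18,610 → take SL $18,610. Book value $72,632.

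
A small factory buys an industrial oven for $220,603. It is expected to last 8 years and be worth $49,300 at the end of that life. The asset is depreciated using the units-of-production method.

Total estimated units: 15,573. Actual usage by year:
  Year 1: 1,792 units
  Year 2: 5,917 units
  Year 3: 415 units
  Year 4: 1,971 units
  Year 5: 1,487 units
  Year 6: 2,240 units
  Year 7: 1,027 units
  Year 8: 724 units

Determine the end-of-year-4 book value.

$109,558

Depreciable base = $220,603 − $49,300 = $171,303.
Rate = $171,303 / 15,573 units = $11 per unit.
Year 1: 1,792 × $11 = $19,712. Book value $200,891.
Year 2: 5,917 × $11 = $65,087. Book value $135,804.
Year 3: 415 × $11 = $4,565. Book value $131,239.
Year 4: 1,971 × $11 = $21,681. Book value $109,558.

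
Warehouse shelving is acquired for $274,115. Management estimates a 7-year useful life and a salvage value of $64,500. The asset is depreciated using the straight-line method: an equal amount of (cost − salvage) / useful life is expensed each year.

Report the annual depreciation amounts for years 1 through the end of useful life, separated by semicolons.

$29,945; $29,945; $29,945; $29,945; $29,945; $29,945; $29,945

Depreciable base = $274,115 − $64,500 = $209,615.
Annual expense = $209,615 / 7 = $29,945.
End of year 1: book value $244,170.
End of year 2: book value $214,225.
End of year 3: book value $184,280.
End of year 4: book value $154,335.
End of year 5: book value $124,390.
End of year 6: book value $94,445.
End of year 7: book value $64,500.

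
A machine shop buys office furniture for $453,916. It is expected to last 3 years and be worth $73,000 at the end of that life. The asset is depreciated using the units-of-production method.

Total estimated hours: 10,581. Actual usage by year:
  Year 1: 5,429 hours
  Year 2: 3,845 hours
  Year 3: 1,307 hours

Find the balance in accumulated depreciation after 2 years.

Depreciable base = $453,916 − $73,000 = $380,916.
Rate = $380,916 / 10,581 hours = $36 per hour.
Year 1: 5,429 × $36 = $195,444. Book value $258,472.
Year 2: 3,845 × $36 = $138,420. Book value $120,052.
Accumulated through year 2 = $453,916 − $120,052 = $333,864.

$333,864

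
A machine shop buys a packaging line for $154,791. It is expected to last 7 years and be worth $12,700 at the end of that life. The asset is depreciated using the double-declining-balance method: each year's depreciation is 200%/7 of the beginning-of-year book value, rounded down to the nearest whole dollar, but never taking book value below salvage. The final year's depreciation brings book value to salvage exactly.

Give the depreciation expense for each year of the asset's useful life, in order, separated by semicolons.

Depreciable base = $154,791 − $12,700 = $142,091.
Year 1: ⌊$154,791 × 200%/7⌋ = $44,226. Book value $110,565.
Year 2: ⌊$110,565 × 200%/7⌋ = $31,590. Book value $78,975.
Year 3: ⌊$78,975 × 200%/7⌋ = $22,564. Book value $56,411.
Year 4: ⌊$56,411 × 200%/7⌋ = $16,117. Book value $40,294.
Year 5: ⌊$40,294 × 200%/7⌋ = $11,512. Book value $28,782.
Year 6: ⌊$28,782 × 200%/7⌋ = $8,223. Book value $20,559.
Year 7 (final): $20,559 − $12,700 = $7,859. Book value $12,700.

$44,226; $31,590; $22,564; $16,117; $11,512; $8,223; $7,859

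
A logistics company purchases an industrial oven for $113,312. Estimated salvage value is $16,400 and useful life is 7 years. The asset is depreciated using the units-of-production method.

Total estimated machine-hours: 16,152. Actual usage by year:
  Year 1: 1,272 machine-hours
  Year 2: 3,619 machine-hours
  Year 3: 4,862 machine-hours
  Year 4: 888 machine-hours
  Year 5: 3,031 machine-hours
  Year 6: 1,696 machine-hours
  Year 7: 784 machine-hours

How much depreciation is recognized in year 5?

Depreciable base = $113,312 − $16,400 = $96,912.
Rate = $96,912 / 16,152 machine-hours = $6 per machine-hour.
Year 1: 1,272 × $6 = $7,632. Book value $105,680.
Year 2: 3,619 × $6 = $21,714. Book value $83,966.
Year 3: 4,862 × $6 = $29,172. Book value $54,794.
Year 4: 888 × $6 = $5,328. Book value $49,466.
Year 5: 3,031 × $6 = $18,186. Book value $31,280.

$18,186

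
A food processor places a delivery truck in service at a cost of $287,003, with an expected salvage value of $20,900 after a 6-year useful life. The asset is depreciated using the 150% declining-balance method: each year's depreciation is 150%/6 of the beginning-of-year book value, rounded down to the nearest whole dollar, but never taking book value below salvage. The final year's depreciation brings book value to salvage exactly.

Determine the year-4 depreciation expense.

Depreciable base = $287,003 − $20,900 = $266,103.
Year 1: ⌊$287,003 × 150%/6⌋ = $71,750. Book value $215,253.
Year 2: ⌊$215,253 × 150%/6⌋ = $53,813. Book value $161,440.
Year 3: ⌊$161,440 × 150%/6⌋ = $40,360. Book value $121,080.
Year 4: ⌊$121,080 × 150%/6⌋ = $30,270. Book value $90,810.

$30,270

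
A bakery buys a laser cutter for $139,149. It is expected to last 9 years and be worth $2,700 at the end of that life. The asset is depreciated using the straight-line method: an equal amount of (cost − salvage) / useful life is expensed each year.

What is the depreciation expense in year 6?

$15,161

Depreciable base = $139,149 − $2,700 = $136,449.
Annual expense = $136,449 / 9 = $15,161.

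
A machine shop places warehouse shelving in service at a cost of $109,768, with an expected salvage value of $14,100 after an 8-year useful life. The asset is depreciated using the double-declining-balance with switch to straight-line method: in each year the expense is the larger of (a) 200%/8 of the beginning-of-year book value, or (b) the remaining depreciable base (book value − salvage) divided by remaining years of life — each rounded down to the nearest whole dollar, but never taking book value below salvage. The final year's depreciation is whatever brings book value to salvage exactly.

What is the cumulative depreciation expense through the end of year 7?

Depreciable base = $109,768 − $14,100 = $95,668.
Year 1: DB = ⌊$109,768 × 200%/8⌋ = $27,442; SL = ⌊$95,668/8⌋ = $11,958 → take DB $27,442. Book value $82,326.
Year 2: DB = ⌊$82,326 × 200%/8⌋ = $20,581; SL = ⌊$68,226/7⌋ = $9,746 → take DB $20,581. Book value $61,745.
Year 3: DB = ⌊$61,745 × 200%/8⌋ = $15,436; SL = ⌊$47,645/6⌋ = $7,940 → take DB $15,436. Book value $46,309.
Year 4: DB = ⌊$46,309 × 200%/8⌋ = $11,577; SL = ⌊$32,209/5⌋ = $6,441 → take DB $11,577. Book value $34,732.
Year 5: DB = ⌊$34,732 × 200%/8⌋ = $8,683; SL = ⌊$20,632/4⌋ = $5,158 → take DB $8,683. Book value $26,049.
Year 6: DB = ⌊$26,049 × 200%/8⌋ = $6,512; SL = ⌊$11,949/3⌋ = $3,983 → take DB $6,512. Book value $19,537.
Year 7: DB = ⌊$19,537 × 200%/8⌋ = $4,884; SL = ⌊$5,437/2⌋ = $2,718 → take DB $4,884. Book value $14,653.
Accumulated through year 7 = $109,768 − $14,653 = $95,115.

$95,115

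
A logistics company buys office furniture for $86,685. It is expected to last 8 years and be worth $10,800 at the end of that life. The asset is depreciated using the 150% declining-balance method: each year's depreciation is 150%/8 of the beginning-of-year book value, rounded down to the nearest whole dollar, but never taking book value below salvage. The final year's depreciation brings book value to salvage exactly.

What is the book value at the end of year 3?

Depreciable base = $86,685 − $10,800 = $75,885.
Year 1: ⌊$86,685 × 150%/8⌋ = $16,253. Book value $70,432.
Year 2: ⌊$70,432 × 150%/8⌋ = $13,206. Book value $57,226.
Year 3: ⌊$57,226 × 150%/8⌋ = $10,729. Book value $46,497.

$46,497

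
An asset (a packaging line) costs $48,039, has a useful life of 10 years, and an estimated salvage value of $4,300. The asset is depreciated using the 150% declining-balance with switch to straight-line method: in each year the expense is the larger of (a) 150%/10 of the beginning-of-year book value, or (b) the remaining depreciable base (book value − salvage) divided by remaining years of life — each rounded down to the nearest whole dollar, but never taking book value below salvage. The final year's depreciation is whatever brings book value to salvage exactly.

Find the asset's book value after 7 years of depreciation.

$14,511

Depreciable base = $48,039 − $4,300 = $43,739.
Year 1: DB = ⌊$48,039 × 150%/10⌋ = $7,205; SL = ⌊$43,739/10⌋ = $4,373 → take DB $7,205. Book value $40,834.
Year 2: DB = ⌊$40,834 × 150%/10⌋ = $6,125; SL = ⌊$36,534/9⌋ = $4,059 → take DB $6,125. Book value $34,709.
Year 3: DB = ⌊$34,709 × 150%/10⌋ = $5,206; SL = ⌊$30,409/8⌋ = $3,801 → take DB $5,206. Book value $29,503.
Year 4: DB = ⌊$29,503 × 150%/10⌋ = $4,425; SL = ⌊$25,203/7⌋ = $3,600 → take DB $4,425. Book value $25,078.
Year 5: DB = ⌊$25,078 × 150%/10⌋ = $3,761; SL = ⌊$20,778/6⌋ = $3,463 → take DB $3,761. Book value $21,317.
Year 6: DB = ⌊$21,317 × 150%/10⌋ = $3,197; SL = ⌊$17,017/5⌋ = $3,403 → take SL $3,403. Book value $17,914.
Year 7: DB = ⌊$17,914 × 150%/10⌋ = $2,687; SL = ⌊$13,614/4⌋ = $3,403 → take SL $3,403. Book value $14,511.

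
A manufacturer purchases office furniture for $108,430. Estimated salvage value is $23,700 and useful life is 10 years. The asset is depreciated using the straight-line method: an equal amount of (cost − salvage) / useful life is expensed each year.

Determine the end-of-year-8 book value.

Depreciable base = $108,430 − $23,700 = $84,730.
Annual expense = $84,730 / 10 = $8,473.
End of year 1: book value $99,957.
End of year 2: book value $91,484.
End of year 3: book value $83,011.
End of year 4: book value $74,538.
End of year 5: book value $66,065.
End of year 6: book value $57,592.
End of year 7: book value $49,119.
End of year 8: book value $40,646.

$40,646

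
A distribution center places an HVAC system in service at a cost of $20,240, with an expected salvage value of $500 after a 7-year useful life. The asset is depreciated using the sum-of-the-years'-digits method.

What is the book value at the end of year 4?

Depreciable base = $20,240 − $500 = $19,740.
Sum of the years' digits = 7+6+5+4+3+2+1 = 28.
Year 1: $19,740 × 7/28 = $4,935. Book value $15,305.
Year 2: $19,740 × 6/28 = $4,230. Book value $11,075.
Year 3: $19,740 × 5/28 = $3,525. Book value $7,550.
Year 4: $19,740 × 4/28 = $2,820. Book value $4,730.

$4,730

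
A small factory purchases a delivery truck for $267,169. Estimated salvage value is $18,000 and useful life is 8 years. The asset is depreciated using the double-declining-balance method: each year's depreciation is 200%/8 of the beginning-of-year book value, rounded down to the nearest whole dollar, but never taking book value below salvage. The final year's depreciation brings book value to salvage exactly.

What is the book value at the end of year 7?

$35,664

Depreciable base = $267,169 − $18,000 = $249,169.
Year 1: ⌊$267,169 × 200%/8⌋ = $66,792. Book value $200,377.
Year 2: ⌊$200,377 × 200%/8⌋ = $50,094. Book value $150,283.
Year 3: ⌊$150,283 × 200%/8⌋ = $37,570. Book value $112,713.
Year 4: ⌊$112,713 × 200%/8⌋ = $28,178. Book value $84,535.
Year 5: ⌊$84,535 × 200%/8⌋ = $21,133. Book value $63,402.
Year 6: ⌊$63,402 × 200%/8⌋ = $15,850. Book value $47,552.
Year 7: ⌊$47,552 × 200%/8⌋ = $11,888. Book value $35,664.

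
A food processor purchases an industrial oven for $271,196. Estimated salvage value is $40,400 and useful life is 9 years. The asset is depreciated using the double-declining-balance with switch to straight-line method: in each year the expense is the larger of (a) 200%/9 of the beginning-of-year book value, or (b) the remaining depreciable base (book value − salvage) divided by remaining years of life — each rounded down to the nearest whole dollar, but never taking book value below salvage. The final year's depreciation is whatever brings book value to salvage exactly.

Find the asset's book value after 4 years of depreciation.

$99,246

Depreciable base = $271,196 − $40,400 = $230,796.
Year 1: DB = ⌊$271,196 × 200%/9⌋ = $60,265; SL = ⌊$230,796/9⌋ = $25,644 → take DB $60,265. Book value $210,931.
Year 2: DB = ⌊$210,931 × 200%/9⌋ = $46,873; SL = ⌊$170,531/8⌋ = $21,316 → take DB $46,873. Book value $164,058.
Year 3: DB = ⌊$164,058 × 200%/9⌋ = $36,457; SL = ⌊$123,658/7⌋ = $17,665 → take DB $36,457. Book value $127,601.
Year 4: DB = ⌊$127,601 × 200%/9⌋ = $28,355; SL = ⌊$87,201/6⌋ = $14,533 → take DB $28,355. Book value $99,246.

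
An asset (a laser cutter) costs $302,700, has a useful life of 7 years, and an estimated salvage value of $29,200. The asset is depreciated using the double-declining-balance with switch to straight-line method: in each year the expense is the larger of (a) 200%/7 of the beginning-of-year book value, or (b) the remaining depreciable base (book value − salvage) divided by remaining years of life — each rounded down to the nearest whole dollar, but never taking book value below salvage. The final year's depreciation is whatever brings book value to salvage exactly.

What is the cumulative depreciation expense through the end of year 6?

$262,497

Depreciable base = $302,700 − $29,200 = $273,500.
Year 1: DB = ⌊$302,700 × 200%/7⌋ = $86,485; SL = ⌊$273,500/7⌋ = $39,071 → take DB $86,485. Book value $216,215.
Year 2: DB = ⌊$216,215 × 200%/7⌋ = $61,775; SL = ⌊$187,015/6⌋ = $31,169 → take DB $61,775. Book value $154,440.
Year 3: DB = ⌊$154,440 × 200%/7⌋ = $44,125; SL = ⌊$125,240/5⌋ = $25,048 → take DB $44,125. Book value $110,315.
Year 4: DB = ⌊$110,315 × 200%/7⌋ = $31,518; SL = ⌊$81,115/4⌋ = $20,278 → take DB $31,518. Book value $78,797.
Year 5: DB = ⌊$78,797 × 200%/7⌋ = $22,513; SL = ⌊$49,597/3⌋ = $16,532 → take DB $22,513. Book value $56,284.
Year 6: DB = ⌊$56,284 × 200%/7⌋ = $16,081; SL = ⌊$27,084/2⌋ = $13,542 → take DB $16,081. Book value $40,203.
Accumulated through year 6 = $302,700 − $40,203 = $262,497.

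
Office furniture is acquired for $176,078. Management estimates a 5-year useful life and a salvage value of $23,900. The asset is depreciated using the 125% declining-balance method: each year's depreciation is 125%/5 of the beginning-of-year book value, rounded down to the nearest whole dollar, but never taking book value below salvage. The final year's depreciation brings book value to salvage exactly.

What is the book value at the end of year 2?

$99,045

Depreciable base = $176,078 − $23,900 = $152,178.
Year 1: ⌊$176,078 × 125%/5⌋ = $44,019. Book value $132,059.
Year 2: ⌊$132,059 × 125%/5⌋ = $33,014. Book value $99,045.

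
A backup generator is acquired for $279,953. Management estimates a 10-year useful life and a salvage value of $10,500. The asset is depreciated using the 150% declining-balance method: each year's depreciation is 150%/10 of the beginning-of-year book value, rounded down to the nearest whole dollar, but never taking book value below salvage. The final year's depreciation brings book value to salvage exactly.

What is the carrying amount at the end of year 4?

Depreciable base = $279,953 − $10,500 = $269,453.
Year 1: ⌊$279,953 × 150%/10⌋ = $41,992. Book value $237,961.
Year 2: ⌊$237,961 × 150%/10⌋ = $35,694. Book value $202,267.
Year 3: ⌊$202,267 × 150%/10⌋ = $30,340. Book value $171,927.
Year 4: ⌊$171,927 × 150%/10⌋ = $25,789. Book value $146,138.

$146,138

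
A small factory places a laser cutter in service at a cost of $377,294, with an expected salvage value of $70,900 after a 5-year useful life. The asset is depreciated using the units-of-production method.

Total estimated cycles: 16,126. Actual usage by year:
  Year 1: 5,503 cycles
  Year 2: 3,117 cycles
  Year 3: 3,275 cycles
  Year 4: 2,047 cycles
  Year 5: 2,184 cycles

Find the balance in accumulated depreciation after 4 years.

$264,898

Depreciable base = $377,294 − $70,900 = $306,394.
Rate = $306,394 / 16,126 cycles = $19 per cycle.
Year 1: 5,503 × $19 = $104,557. Book value $272,737.
Year 2: 3,117 × $19 = $59,223. Book value $213,514.
Year 3: 3,275 × $19 = $62,225. Book value $151,289.
Year 4: 2,047 × $19 = $38,893. Book value $112,396.
Accumulated through year 4 = $377,294 − $112,396 = $264,898.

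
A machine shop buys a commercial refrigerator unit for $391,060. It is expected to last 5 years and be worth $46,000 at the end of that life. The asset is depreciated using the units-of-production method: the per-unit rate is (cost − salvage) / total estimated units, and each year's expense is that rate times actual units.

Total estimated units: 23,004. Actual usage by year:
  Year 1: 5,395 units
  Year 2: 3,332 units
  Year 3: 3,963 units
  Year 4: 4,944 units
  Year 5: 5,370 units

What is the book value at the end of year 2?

Depreciable base = $391,060 − $46,000 = $345,060.
Rate = $345,060 / 23,004 units = $15 per unit.
Year 1: 5,395 × $15 = $80,925. Book value $310,135.
Year 2: 3,332 × $15 = $49,980. Book value $260,155.

$260,155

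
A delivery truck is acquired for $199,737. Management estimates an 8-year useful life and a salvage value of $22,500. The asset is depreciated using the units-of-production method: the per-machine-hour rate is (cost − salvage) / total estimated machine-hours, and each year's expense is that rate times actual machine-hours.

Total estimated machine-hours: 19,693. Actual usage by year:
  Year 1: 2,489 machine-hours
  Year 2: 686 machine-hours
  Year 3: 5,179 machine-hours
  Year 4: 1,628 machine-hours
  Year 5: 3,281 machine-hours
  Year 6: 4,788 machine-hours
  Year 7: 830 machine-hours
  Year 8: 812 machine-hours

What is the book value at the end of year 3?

$124,551

Depreciable base = $199,737 − $22,500 = $177,237.
Rate = $177,237 / 19,693 machine-hours = $9 per machine-hour.
Year 1: 2,489 × $9 = $22,401. Book value $177,336.
Year 2: 686 × $9 = $6,174. Book value $171,162.
Year 3: 5,179 × $9 = $46,611. Book value $124,551.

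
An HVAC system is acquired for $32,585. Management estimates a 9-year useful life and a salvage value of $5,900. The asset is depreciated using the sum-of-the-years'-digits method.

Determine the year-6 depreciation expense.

Depreciable base = $32,585 − $5,900 = $26,685.
Sum of the years' digits = 9+8+7+6+5+4+3+2+1 = 45.
Year 1: $26,685 × 9/45 = $5,337. Book value $27,248.
Year 2: $26,685 × 8/45 = $4,744. Book value $22,504.
Year 3: $26,685 × 7/45 = $4,151. Book value $18,353.
Year 4: $26,685 × 6/45 = $3,558. Book value $14,795.
Year 5: $26,685 × 5/45 = $2,965. Book value $11,830.
Year 6: $26,685 × 4/45 = $2,372. Book value $9,458.

$2,372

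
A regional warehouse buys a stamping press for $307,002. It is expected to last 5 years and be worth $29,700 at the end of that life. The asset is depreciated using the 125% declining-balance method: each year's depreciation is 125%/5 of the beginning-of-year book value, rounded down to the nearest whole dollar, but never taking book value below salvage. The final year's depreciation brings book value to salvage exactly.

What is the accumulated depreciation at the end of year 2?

Depreciable base = $307,002 − $29,700 = $277,302.
Year 1: ⌊$307,002 × 125%/5⌋ = $76,750. Book value $230,252.
Year 2: ⌊$230,252 × 125%/5⌋ = $57,563. Book value $172,689.
Accumulated through year 2 = $307,002 − $172,689 = $134,313.

$134,313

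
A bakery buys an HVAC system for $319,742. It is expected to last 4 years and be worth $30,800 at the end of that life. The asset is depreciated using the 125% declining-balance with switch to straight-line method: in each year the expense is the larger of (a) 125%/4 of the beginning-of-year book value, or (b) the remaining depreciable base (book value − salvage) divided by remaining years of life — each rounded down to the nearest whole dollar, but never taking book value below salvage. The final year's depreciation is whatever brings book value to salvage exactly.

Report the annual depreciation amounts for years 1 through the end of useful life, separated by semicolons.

$99,919; $68,694; $60,164; $60,165

Depreciable base = $319,742 − $30,800 = $288,942.
Year 1: DB = ⌊$319,742 × 125%/4⌋ = $99,919; SL = ⌊$288,942/4⌋ = $72,235 → take DB $99,919. Book value $219,823.
Year 2: DB = ⌊$219,823 × 125%/4⌋ = $68,694; SL = ⌊$189,023/3⌋ = $63,007 → take DB $68,694. Book value $151,129.
Year 3: DB = ⌊$151,129 × 125%/4⌋ = $47,227; SL = ⌊$120,329/2⌋ = $60,164 → take SL $60,164. Book value $90,965.
Year 4 (final): $90,965 − $30,800 = $60,165. Book value $30,800.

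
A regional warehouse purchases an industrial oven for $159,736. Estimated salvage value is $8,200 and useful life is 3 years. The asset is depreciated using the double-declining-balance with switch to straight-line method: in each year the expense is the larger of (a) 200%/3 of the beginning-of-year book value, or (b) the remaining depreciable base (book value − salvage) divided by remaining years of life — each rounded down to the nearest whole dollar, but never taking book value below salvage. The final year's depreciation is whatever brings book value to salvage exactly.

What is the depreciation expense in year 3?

Depreciable base = $159,736 − $8,200 = $151,536.
Year 1: DB = ⌊$159,736 × 200%/3⌋ = $106,490; SL = ⌊$151,536/3⌋ = $50,512 → take DB $106,490. Book value $53,246.
Year 2: DB = ⌊$53,246 × 200%/3⌋ = $35,497; SL = ⌊$45,046/2⌋ = $22,523 → take DB $35,497. Book value $17,749.
Year 3 (final): $17,749 − $8,200 = $9,549. Book value $8,200.

$9,549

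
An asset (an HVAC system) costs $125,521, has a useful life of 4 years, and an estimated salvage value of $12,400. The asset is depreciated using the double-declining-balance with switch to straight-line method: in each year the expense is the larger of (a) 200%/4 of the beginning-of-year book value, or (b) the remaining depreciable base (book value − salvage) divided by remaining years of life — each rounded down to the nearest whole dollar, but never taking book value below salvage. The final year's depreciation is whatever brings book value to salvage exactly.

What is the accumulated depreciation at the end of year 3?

$109,830

Depreciable base = $125,521 − $12,400 = $113,121.
Year 1: DB = ⌊$125,521 × 200%/4⌋ = $62,760; SL = ⌊$113,121/4⌋ = $28,280 → take DB $62,760. Book value $62,761.
Year 2: DB = ⌊$62,761 × 200%/4⌋ = $31,380; SL = ⌊$50,361/3⌋ = $16,787 → take DB $31,380. Book value $31,381.
Year 3: DB = ⌊$31,381 × 200%/4⌋ = $15,690; SL = ⌊$18,981/2⌋ = $9,490 → take DB $15,690. Book value $15,691.
Accumulated through year 3 = $125,521 − $15,691 = $109,830.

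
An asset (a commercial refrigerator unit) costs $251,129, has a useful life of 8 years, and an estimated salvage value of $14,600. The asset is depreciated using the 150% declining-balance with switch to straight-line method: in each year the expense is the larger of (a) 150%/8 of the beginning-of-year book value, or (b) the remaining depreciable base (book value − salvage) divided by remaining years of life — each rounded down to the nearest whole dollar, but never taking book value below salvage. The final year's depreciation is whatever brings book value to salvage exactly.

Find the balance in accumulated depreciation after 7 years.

$212,817

Depreciable base = $251,129 − $14,600 = $236,529.
Year 1: DB = ⌊$251,129 × 150%/8⌋ = $47,086; SL = ⌊$236,529/8⌋ = $29,566 → take DB $47,086. Book value $204,043.
Year 2: DB = ⌊$204,043 × 150%/8⌋ = $38,258; SL = ⌊$189,443/7⌋ = $27,063 → take DB $38,258. Book value $165,785.
Year 3: DB = ⌊$165,785 × 150%/8⌋ = $31,084; SL = ⌊$151,185/6⌋ = $25,197 → take DB $31,084. Book value $134,701.
Year 4: DB = ⌊$134,701 × 150%/8⌋ = $25,256; SL = ⌊$120,101/5⌋ = $24,020 → take DB $25,256. Book value $109,445.
Year 5: DB = ⌊$109,445 × 150%/8⌋ = $20,520; SL = ⌊$94,845/4⌋ = $23,711 → take SL $23,711. Book value $85,734.
Year 6: DB = ⌊$85,734 × 150%/8⌋ = $16,075; SL = ⌊$71,134/3⌋ = $23,711 → take SL $23,711. Book value $62,023.
Year 7: DB = ⌊$62,023 × 150%/8⌋ = $11,629; SL = ⌊$47,423/2⌋ = $23,711 → take SL $23,711. Book value $38,312.
Accumulated through year 7 = $251,129 − $38,312 = $212,817.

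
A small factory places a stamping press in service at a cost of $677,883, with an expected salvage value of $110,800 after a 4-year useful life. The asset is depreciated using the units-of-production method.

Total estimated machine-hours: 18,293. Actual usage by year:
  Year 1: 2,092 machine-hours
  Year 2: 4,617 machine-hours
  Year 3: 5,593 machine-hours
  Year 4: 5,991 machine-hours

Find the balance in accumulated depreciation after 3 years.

$381,362

Depreciable base = $677,883 − $110,800 = $567,083.
Rate = $567,083 / 18,293 machine-hours = $31 per machine-hour.
Year 1: 2,092 × $31 = $64,852. Book value $613,031.
Year 2: 4,617 × $31 = $143,127. Book value $469,904.
Year 3: 5,593 × $31 = $173,383. Book value $296,521.
Accumulated through year 3 = $677,883 − $296,521 = $381,362.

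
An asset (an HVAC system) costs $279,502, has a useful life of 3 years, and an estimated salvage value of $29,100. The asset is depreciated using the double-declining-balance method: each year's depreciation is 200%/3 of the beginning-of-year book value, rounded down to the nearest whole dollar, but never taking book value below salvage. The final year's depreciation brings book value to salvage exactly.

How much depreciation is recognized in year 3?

Depreciable base = $279,502 − $29,100 = $250,402.
Year 1: ⌊$279,502 × 200%/3⌋ = $186,334. Book value $93,168.
Year 2: ⌊$93,168 × 200%/3⌋ = $62,112. Book value $31,056.
Year 3 (final): $31,056 − $29,100 = $1,956. Book value $29,100.

$1,956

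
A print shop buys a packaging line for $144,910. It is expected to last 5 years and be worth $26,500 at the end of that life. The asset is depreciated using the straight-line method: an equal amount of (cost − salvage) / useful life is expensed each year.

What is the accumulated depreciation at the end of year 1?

Depreciable base = $144,910 − $26,500 = $118,410.
Annual expense = $118,410 / 5 = $23,682.
End of year 1: book value $121,228.
Accumulated through year 1 = $144,910 − $121,228 = $23,682.

$23,682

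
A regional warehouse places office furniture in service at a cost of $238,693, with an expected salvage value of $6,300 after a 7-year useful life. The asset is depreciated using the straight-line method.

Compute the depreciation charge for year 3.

$33,199

Depreciable base = $238,693 − $6,300 = $232,393.
Annual expense = $232,393 / 7 = $33,199.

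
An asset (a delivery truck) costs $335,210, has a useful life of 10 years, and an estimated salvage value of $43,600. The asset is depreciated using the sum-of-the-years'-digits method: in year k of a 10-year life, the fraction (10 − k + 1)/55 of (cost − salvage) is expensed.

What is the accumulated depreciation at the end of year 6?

Depreciable base = $335,210 − $43,600 = $291,610.
Sum of the years' digits = 10+9+8+7+6+5+4+3+2+1 = 55.
Year 1: $291,610 × 10/55 = $53,020. Book value $282,190.
Year 2: $291,610 × 9/55 = $47,718. Book value $234,472.
Year 3: $291,610 × 8/55 = $42,416. Book value $192,056.
Year 4: $291,610 × 7/55 = $37,114. Book value $154,942.
Year 5: $291,610 × 6/55 = $31,812. Book value $123,130.
Year 6: $291,610 × 5/55 = $26,510. Book value $96,620.
Accumulated through year 6 = $335,210 − $96,620 = $238,590.

$238,590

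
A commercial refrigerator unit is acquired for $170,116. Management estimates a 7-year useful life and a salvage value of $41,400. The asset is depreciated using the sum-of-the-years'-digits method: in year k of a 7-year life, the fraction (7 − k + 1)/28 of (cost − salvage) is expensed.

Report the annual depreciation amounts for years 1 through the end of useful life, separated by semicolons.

Depreciable base = $170,116 − $41,400 = $128,716.
Sum of the years' digits = 7+6+5+4+3+2+1 = 28.
Year 1: $128,716 × 7/28 = $32,179. Book value $137,937.
Year 2: $128,716 × 6/28 = $27,582. Book value $110,355.
Year 3: $128,716 × 5/28 = $22,985. Book value $87,370.
Year 4: $128,716 × 4/28 = $18,388. Book value $68,982.
Year 5: $128,716 × 3/28 = $13,791. Book value $55,191.
Year 6: $128,716 × 2/28 = $9,194. Book value $45,997.
Year 7: $128,716 × 1/28 = $4,597. Book value $41,400.

$32,179; $27,582; $22,985; $18,388; $13,791; $9,194; $4,597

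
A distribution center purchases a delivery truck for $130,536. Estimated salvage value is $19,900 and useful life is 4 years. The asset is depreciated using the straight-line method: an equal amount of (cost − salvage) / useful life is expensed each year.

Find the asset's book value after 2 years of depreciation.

$75,218

Depreciable base = $130,536 − $19,900 = $110,636.
Annual expense = $110,636 / 4 = $27,659.
End of year 1: book value $102,877.
End of year 2: book value $75,218.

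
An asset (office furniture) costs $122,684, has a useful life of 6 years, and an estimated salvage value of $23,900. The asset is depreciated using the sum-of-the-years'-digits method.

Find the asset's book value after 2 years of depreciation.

$70,940

Depreciable base = $122,684 − $23,900 = $98,784.
Sum of the years' digits = 6+5+4+3+2+1 = 21.
Year 1: $98,784 × 6/21 = $28,224. Book value $94,460.
Year 2: $98,784 × 5/21 = $23,520. Book value $70,940.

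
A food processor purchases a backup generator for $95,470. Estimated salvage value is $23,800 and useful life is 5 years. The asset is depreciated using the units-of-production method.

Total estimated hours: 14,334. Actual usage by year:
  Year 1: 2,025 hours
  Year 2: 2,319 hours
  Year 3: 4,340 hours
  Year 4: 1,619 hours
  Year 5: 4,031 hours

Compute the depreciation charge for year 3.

Depreciable base = $95,470 − $23,800 = $71,670.
Rate = $71,670 / 14,334 hours = $5 per hour.
Year 1: 2,025 × $5 = $10,125. Book value $85,345.
Year 2: 2,319 × $5 = $11,595. Book value $73,750.
Year 3: 4,340 × $5 = $21,700. Book value $52,050.

$21,700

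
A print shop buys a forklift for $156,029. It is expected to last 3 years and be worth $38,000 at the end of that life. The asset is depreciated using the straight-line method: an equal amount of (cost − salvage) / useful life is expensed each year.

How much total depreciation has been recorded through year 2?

$78,686

Depreciable base = $156,029 − $38,000 = $118,029.
Annual expense = $118,029 / 3 = $39,343.
End of year 1: book value $116,686.
End of year 2: book value $77,343.
Accumulated through year 2 = $156,029 − $77,343 = $78,686.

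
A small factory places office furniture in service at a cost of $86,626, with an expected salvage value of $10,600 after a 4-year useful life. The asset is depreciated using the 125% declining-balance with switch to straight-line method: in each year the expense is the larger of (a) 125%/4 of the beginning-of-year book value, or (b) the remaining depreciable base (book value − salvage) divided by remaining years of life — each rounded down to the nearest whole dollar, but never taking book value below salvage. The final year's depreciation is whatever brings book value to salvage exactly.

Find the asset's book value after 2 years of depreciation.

$40,945

Depreciable base = $86,626 − $10,600 = $76,026.
Year 1: DB = ⌊$86,626 × 125%/4⌋ = $27,070; SL = ⌊$76,026/4⌋ = $19,006 → take DB $27,070. Book value $59,556.
Year 2: DB = ⌊$59,556 × 125%/4⌋ = $18,611; SL = ⌊$48,956/3⌋ = $16,318 → take DB $18,611. Book value $40,945.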